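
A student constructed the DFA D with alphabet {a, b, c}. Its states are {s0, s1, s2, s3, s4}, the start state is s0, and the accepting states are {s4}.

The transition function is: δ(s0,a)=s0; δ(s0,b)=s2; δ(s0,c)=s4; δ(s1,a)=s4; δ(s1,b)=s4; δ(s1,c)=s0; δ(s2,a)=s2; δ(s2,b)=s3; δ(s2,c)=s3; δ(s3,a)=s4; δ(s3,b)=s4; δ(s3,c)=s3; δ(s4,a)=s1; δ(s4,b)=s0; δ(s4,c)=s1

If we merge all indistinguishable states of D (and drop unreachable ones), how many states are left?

All states are reachable from the start state.
Initial partition by acceptance: {s4} | {s0,s1,s2,s3}.
Refine {s0,s1,s2,s3} on symbol a: members go to different blocks, giving {s0,s2} and {s1,s3}.
Split {s0,s2} by δ(·,b) → {s0} and {s2}.
On input c, block {s1,s3} splits into {s1} and {s3}.
Stable partition: {s4} | {s0} | {s1} | {s2} | {s3} — 5 equivalence classes.

5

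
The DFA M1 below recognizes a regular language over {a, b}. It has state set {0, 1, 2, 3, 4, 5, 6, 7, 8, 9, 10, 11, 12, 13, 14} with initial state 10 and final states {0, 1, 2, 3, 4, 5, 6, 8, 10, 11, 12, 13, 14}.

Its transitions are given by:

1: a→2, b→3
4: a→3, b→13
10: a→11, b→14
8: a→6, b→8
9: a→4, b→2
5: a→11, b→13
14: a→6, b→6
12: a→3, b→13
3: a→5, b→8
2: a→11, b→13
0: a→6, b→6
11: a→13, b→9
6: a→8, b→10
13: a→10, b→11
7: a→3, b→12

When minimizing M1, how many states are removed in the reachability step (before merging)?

4

No path from 10 leads to 0, 1, 7, 12; the other 11 states are all reachable.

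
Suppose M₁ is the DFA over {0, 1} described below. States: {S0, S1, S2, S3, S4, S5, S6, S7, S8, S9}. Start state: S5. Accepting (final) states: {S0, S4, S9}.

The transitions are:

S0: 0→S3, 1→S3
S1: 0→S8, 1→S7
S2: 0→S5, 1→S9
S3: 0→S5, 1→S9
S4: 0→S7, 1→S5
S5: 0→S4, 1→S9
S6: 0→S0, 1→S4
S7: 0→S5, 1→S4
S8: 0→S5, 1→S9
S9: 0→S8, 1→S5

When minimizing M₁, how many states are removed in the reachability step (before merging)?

Starting at S5 and following transitions, the reachable set is {S4, S5, S7, S8, S9}. That leaves S0, S1, S2, S3, S6 unreachable — 5 in total.

5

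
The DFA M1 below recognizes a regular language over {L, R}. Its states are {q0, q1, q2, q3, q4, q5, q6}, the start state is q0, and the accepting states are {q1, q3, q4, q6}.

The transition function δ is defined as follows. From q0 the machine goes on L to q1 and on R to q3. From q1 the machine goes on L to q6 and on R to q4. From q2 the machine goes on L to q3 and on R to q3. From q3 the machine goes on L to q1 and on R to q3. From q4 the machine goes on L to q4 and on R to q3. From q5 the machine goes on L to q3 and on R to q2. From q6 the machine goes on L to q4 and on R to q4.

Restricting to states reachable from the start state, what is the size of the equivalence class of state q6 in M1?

4

States {q2,q5} cannot be reached from the start state, so discard them.
Initial partition by acceptance: {q1,q3,q4,q6} | {q0}.
Stable partition: {q1,q3,q4,q6} | {q0} — 2 equivalence classes.
State q6 belongs to the block {q1,q3,q4,q6}, which has 4 states.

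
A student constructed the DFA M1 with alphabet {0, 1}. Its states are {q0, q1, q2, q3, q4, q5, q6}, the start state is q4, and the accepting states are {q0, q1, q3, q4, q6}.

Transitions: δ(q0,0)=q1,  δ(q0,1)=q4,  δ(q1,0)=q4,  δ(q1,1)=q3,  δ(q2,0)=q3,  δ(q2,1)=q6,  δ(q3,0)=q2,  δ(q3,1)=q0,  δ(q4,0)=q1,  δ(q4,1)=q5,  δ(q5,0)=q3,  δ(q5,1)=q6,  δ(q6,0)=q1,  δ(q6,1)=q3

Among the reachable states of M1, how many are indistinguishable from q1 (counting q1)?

1

Every state is reachable, so we keep all 7.
P0 = {q0,q1,q3,q4,q6} | {q2,q5}.
Split {q0,q1,q3,q4,q6} by δ(·,0) → {q0,q1,q4,q6} and {q3}.
Refine {q0,q1,q4,q6} on symbol 1: members go to different blocks, giving {q1,q6} and {q0} and {q4}.
On input 0, block {q1,q6} splits into {q1} and {q6}.
No further refinement is possible. Final partition (6 blocks): {q1} | {q2,q5} | {q3} | {q0} | {q4} | {q6}.
The equivalence class containing q1 is {q1}, of size 1.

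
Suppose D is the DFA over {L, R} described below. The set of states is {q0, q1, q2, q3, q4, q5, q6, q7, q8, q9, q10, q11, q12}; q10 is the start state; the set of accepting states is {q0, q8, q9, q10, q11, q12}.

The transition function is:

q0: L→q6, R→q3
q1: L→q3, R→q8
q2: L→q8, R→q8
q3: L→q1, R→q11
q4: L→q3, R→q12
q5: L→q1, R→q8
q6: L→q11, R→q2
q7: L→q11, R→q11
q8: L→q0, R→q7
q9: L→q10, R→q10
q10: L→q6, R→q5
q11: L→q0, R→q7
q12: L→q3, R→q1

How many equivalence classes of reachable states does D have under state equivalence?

5

First remove the unreachable states {q4,q9,q12}; 10 states remain.
Initial partition by acceptance: {q0,q8,q10,q11} | {q1,q2,q3,q5,q6,q7}.
Split {q0,q8,q10,q11} by δ(·,L) → {q0,q10} and {q8,q11}.
Refine {q1,q2,q3,q5,q6,q7} on symbol L: members go to different blocks, giving {q1,q3,q5} and {q2,q6,q7}.
Refine {q2,q6,q7} on symbol R: members go to different blocks, giving {q2,q7} and {q6}.
The partition is now stable with 5 blocks: {q0,q10} | {q1,q3,q5} | {q8,q11} | {q2,q7} | {q6}.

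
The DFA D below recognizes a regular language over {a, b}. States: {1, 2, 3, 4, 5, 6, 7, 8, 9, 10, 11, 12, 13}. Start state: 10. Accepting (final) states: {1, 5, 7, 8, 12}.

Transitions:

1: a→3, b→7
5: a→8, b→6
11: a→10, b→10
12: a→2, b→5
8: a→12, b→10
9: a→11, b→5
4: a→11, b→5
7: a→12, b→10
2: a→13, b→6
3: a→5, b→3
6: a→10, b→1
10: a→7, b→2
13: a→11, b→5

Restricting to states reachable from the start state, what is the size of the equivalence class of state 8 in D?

2

States {4,9} cannot be reached from the start state, so discard them.
Start with accepting vs non-accepting: {1,5,7,8,12} | {2,3,6,10,11,13}.
On input a, block {1,5,7,8,12} splits into {5,7,8} and {1,12}.
Split {5,7,8} by δ(·,a) → {7,8} and {5}.
On input a, block {2,3,6,10,11,13} splits into {2,6,11,13} and {3} and {10}.
Split {2,6,11,13} by δ(·,a) → {2,13} and {6,11}.
Split {2,13} by δ(·,a) → {2} and {13}.
Refine {1,12} on symbol a: members go to different blocks, giving {1} and {12}.
Split {6,11} by δ(·,b) → {6} and {11}.
The partition is now stable with 10 blocks: {7,8} | {2} | {1} | {5} | {3} | {10} | {6} | {13} | {12} | {11}.
The equivalence class containing 8 is {7,8}, of size 2.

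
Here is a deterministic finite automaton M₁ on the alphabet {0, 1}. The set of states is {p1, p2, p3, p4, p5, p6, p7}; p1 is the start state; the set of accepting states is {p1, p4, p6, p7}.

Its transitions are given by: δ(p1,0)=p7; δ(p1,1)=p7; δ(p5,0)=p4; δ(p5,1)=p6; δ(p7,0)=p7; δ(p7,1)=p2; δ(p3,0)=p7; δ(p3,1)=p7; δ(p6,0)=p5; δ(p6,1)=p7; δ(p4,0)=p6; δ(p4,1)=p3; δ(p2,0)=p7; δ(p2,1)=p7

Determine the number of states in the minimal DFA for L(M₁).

3

Reachable states from the start: {p1,p2,p7}. Unreachable: {p3,p4,p5,p6} — drop them.
P0 = {p1,p7} | {p2}.
Split {p1,p7} by δ(·,1) → {p1} and {p7}.
No further refinement is possible. Final partition (3 blocks): {p1} | {p2} | {p7}.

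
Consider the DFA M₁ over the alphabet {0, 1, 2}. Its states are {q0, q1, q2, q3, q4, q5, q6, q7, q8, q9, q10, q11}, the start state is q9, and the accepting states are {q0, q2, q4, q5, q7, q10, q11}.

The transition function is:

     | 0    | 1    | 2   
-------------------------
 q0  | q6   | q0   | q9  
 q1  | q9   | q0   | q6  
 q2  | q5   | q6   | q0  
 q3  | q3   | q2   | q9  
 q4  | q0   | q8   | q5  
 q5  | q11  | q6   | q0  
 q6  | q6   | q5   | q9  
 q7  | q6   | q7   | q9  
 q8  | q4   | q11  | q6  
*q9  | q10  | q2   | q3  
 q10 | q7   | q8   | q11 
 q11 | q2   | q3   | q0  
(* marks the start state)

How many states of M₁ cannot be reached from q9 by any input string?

No path from q9 leads to q1; the other 11 states are all reachable.

1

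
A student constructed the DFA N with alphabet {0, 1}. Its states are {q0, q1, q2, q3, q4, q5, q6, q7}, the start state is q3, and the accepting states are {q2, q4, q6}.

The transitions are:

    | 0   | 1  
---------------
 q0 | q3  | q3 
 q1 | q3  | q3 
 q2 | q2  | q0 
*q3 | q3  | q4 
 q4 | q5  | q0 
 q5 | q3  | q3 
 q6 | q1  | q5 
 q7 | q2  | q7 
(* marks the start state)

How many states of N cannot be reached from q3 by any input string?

No path from q3 leads to q1, q2, q6, q7; the other 4 states are all reachable.

4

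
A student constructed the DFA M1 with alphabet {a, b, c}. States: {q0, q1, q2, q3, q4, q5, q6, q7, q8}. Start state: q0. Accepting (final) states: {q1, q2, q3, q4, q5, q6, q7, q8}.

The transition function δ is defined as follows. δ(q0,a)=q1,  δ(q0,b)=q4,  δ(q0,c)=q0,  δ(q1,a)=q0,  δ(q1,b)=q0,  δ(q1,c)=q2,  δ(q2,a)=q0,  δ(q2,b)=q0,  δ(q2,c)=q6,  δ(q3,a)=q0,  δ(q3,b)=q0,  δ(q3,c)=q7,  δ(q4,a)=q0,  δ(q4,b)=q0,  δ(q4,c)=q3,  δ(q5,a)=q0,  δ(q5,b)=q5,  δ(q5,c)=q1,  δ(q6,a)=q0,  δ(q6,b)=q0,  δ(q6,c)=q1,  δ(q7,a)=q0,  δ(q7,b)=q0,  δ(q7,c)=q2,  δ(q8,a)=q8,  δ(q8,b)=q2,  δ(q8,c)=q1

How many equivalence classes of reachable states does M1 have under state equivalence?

2

First remove the unreachable states {q5,q8}; 7 states remain.
Start with accepting vs non-accepting: {q1,q2,q3,q4,q6,q7} | {q0}.
Stable partition: {q1,q2,q3,q4,q6,q7} | {q0} — 2 equivalence classes.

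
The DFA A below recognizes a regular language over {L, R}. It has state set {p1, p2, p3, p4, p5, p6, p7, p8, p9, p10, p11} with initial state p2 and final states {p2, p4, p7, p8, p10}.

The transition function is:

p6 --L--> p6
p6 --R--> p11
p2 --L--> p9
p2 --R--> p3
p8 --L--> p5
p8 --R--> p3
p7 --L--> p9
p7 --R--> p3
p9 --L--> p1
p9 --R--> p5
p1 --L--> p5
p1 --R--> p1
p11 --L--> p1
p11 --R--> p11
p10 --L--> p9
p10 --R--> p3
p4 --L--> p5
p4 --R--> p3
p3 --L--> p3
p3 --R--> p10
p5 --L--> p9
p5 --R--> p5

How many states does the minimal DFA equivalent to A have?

3

Reachable states from the start: {p1,p2,p3,p5,p9,p10}. Unreachable: {p4,p6,p7,p8,p11} — drop them.
Start with accepting vs non-accepting: {p2,p10} | {p1,p3,p5,p9}.
Split {p1,p3,p5,p9} by δ(·,R) → {p1,p5,p9} and {p3}.
The partition is now stable with 3 blocks: {p2,p10} | {p1,p5,p9} | {p3}.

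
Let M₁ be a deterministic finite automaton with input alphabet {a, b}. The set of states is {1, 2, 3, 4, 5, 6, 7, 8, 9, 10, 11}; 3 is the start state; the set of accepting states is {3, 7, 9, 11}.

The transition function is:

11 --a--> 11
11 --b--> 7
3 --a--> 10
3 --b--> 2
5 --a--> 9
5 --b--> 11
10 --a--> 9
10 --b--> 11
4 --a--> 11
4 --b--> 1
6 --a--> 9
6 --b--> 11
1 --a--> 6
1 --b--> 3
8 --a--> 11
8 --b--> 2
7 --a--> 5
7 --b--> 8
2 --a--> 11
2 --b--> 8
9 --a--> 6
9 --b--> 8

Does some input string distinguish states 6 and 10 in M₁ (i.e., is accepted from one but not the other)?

First remove the unreachable states {1,4}; 9 states remain.
P0 = {3,7,9,11} | {2,5,6,8,10}.
Refine {3,7,9,11} on symbol a: members go to different blocks, giving {3,7,9} and {11}.
Split {2,5,6,8,10} by δ(·,a) → {5,6,10} and {2,8}.
The partition is now stable with 4 blocks: {3,7,9} | {5,6,10} | {11} | {2,8}.
6 and 10 lie in the same block of the stable partition, so they are equivalent — no string distinguishes them.

No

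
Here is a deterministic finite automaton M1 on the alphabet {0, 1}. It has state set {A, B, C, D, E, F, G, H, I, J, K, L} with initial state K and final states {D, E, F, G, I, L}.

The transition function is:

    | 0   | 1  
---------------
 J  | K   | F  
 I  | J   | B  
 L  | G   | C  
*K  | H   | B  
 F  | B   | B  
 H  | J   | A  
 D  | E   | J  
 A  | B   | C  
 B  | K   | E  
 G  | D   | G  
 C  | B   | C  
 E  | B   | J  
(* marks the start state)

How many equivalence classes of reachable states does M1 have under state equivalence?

Reachable states from the start: {A,B,C,E,F,H,J,K}. Unreachable: {D,G,I,L} — drop them.
Initial partition by acceptance: {E,F} | {A,B,C,H,J,K}.
On input 1, block {A,B,C,H,J,K} splits into {A,C,H,K} and {B,J}.
Refine {A,C,H,K} on symbol 0: members go to different blocks, giving {A,C,H} and {K}.
No further refinement is possible. Final partition (4 blocks): {E,F} | {A,C,H} | {B,J} | {K}.

4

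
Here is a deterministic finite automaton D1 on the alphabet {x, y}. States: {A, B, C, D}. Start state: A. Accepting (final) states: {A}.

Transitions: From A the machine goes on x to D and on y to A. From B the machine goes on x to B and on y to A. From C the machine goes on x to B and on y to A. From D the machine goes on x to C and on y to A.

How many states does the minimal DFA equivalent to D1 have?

2

Every state is reachable, so we keep all 4.
Start with accepting vs non-accepting: {A} | {B,C,D}.
No further refinement is possible. Final partition (2 blocks): {A} | {B,C,D}.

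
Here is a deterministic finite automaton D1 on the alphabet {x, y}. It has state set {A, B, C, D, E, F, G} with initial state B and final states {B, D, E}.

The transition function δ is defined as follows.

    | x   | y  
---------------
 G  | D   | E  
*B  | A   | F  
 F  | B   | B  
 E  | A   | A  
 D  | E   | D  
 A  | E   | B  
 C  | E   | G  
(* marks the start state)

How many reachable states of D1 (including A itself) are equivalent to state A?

Reachable states from the start: {A,B,E,F}. Unreachable: {C,D,G} — drop them.
P0 = {B,E} | {A,F}.
No further refinement is possible. Final partition (2 blocks): {B,E} | {A,F}.
State A belongs to the block {A,F}, which has 2 states.

2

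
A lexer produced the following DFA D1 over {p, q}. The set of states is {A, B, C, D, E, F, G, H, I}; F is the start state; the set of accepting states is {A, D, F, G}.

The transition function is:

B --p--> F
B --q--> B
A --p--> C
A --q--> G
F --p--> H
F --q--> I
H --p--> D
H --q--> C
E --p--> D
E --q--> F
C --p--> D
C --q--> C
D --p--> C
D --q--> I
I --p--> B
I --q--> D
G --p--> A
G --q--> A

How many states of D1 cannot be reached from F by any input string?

3

No path from F leads to A, E, G; the other 6 states are all reachable.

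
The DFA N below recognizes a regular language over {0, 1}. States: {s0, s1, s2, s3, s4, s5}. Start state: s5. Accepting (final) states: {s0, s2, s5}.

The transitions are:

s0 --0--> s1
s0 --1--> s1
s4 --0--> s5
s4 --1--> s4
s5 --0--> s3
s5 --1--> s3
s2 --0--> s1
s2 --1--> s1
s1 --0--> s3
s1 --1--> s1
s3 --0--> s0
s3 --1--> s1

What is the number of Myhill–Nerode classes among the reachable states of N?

States {s2,s4} cannot be reached from the start state, so discard them.
Initial partition by acceptance: {s0,s5} | {s1,s3}.
Split {s1,s3} by δ(·,0) → {s1} and {s3}.
Refine {s0,s5} on symbol 0: members go to different blocks, giving {s0} and {s5}.
The partition is now stable with 4 blocks: {s0} | {s1} | {s3} | {s5}.

4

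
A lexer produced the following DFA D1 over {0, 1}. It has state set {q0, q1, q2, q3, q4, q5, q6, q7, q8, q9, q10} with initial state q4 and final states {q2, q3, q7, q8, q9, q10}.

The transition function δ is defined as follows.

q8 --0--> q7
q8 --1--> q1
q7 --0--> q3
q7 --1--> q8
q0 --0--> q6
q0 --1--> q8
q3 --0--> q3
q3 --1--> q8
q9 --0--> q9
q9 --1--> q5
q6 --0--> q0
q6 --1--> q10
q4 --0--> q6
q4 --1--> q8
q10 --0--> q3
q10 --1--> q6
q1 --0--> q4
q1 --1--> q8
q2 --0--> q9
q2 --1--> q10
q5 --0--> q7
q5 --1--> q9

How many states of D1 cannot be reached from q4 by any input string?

3

Starting at q4 and following transitions, the reachable set is {q0, q1, q3, q4, q6, q7, q8, q10}. That leaves q2, q5, q9 unreachable — 3 in total.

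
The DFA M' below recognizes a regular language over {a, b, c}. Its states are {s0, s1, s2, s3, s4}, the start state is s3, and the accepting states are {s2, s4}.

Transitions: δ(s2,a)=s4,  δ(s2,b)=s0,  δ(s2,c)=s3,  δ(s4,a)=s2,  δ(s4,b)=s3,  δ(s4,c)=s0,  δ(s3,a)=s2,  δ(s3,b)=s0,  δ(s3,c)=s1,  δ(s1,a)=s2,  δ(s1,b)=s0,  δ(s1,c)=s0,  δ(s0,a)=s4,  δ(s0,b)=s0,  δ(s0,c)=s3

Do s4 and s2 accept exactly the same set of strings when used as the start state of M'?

Every state is reachable, so we keep all 5.
Initial partition by acceptance: {s2,s4} | {s0,s1,s3}.
No further refinement is possible. Final partition (2 blocks): {s2,s4} | {s0,s1,s3}.
s4 and s2 lie in the same block of the stable partition, so they are equivalent — no string distinguishes them.

Yes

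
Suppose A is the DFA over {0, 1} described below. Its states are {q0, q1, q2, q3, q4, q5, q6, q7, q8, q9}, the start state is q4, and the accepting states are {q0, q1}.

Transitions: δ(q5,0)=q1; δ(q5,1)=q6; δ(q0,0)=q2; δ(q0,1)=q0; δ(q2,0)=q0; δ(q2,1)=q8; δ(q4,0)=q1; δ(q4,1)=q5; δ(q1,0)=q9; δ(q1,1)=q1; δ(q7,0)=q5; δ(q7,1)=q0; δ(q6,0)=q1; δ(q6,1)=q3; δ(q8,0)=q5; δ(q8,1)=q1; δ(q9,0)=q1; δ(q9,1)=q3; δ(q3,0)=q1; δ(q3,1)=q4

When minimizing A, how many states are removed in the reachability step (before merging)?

BFS from q4 reaches {q1, q3, q4, q5, q6, q9}; the 4 state(s) q0, q2, q7, q8 are never visited.

4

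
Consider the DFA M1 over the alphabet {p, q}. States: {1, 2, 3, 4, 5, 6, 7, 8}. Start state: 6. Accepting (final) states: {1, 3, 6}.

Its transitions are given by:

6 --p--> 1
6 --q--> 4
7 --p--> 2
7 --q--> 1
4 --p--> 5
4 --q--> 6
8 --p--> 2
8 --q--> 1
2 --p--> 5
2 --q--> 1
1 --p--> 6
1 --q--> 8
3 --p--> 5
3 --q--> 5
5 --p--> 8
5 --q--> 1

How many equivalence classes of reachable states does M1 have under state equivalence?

2

Reachable states from the start: {1,2,4,5,6,8}. Unreachable: {3,7} — drop them.
Start with accepting vs non-accepting: {1,6} | {2,4,5,8}.
Stable partition: {1,6} | {2,4,5,8} — 2 equivalence classes.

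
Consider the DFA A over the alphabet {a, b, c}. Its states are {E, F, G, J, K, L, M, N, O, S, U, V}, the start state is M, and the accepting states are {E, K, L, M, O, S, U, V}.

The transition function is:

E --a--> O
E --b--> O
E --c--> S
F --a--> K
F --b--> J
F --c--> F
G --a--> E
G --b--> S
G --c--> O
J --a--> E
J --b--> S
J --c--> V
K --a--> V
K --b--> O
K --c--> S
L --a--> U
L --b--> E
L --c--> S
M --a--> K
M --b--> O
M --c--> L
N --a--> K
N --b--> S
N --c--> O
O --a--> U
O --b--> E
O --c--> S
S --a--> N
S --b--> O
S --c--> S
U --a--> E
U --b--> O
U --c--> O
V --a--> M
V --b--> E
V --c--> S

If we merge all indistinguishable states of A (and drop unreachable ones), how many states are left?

Reachable states from the start: {E,K,L,M,N,O,S,U,V}. Unreachable: {F,G,J} — drop them.
Start with accepting vs non-accepting: {E,K,L,M,O,S,U,V} | {N}.
On input a, block {E,K,L,M,O,S,U,V} splits into {E,K,L,M,O,U,V} and {S}.
Refine {E,K,L,M,O,U,V} on symbol c: members go to different blocks, giving {E,K,L,O,V} and {M,U}.
On input a, block {E,K,L,O,V} splits into {L,O,V} and {E,K}.
The partition is now stable with 5 blocks: {L,O,V} | {N} | {S} | {M,U} | {E,K}.

5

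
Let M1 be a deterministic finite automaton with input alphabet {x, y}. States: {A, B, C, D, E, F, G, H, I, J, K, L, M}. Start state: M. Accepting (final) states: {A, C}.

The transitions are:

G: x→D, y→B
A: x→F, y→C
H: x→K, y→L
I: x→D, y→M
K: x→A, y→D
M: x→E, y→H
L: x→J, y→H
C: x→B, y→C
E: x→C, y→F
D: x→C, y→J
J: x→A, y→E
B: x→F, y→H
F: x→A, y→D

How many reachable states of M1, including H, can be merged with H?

Reachable states from the start: {A,B,C,D,E,F,H,J,K,L,M}. Unreachable: {G,I} — drop them.
Start with accepting vs non-accepting: {A,C} | {B,D,E,F,H,J,K,L,M}.
Split {B,D,E,F,H,J,K,L,M} by δ(·,x) → {D,E,F,J,K} and {B,H,L,M}.
On input x, block {A,C} splits into {A} and {C}.
Refine {D,E,F,J,K} on symbol x: members go to different blocks, giving {F,J,K} and {D,E}.
Refine {B,H,L,M} on symbol x: members go to different blocks, giving {B,H,L} and {M}.
No further refinement is possible. Final partition (6 blocks): {A} | {F,J,K} | {B,H,L} | {C} | {D,E} | {M}.
The equivalence class containing H is {B,H,L}, of size 3.

3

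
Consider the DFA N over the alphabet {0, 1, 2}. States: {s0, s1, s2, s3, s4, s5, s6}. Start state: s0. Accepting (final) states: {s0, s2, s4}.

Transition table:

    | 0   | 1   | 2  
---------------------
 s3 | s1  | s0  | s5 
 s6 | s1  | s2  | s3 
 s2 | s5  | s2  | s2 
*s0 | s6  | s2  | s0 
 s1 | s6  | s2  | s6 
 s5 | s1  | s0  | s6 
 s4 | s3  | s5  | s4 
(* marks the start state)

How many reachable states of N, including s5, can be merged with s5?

First remove the unreachable states {s4}; 6 states remain.
Start with accepting vs non-accepting: {s0,s2} | {s1,s3,s5,s6}.
No further refinement is possible. Final partition (2 blocks): {s0,s2} | {s1,s3,s5,s6}.
State s5 belongs to the block {s1,s3,s5,s6}, which has 4 states.

4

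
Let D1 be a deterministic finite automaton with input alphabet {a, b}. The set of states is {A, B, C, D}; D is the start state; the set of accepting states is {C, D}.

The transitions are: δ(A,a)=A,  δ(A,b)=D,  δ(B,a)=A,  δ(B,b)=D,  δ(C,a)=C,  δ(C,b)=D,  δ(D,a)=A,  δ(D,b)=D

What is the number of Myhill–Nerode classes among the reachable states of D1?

States {B,C} cannot be reached from the start state, so discard them.
Start with accepting vs non-accepting: {D} | {A}.
Stable partition: {D} | {A} — 2 equivalence classes.

2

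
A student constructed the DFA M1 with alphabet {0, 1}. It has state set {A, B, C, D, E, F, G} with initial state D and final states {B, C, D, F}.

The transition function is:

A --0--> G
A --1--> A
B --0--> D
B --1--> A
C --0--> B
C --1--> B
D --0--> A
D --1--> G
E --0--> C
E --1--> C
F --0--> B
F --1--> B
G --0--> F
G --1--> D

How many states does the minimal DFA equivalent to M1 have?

Reachable states from the start: {A,B,D,F,G}. Unreachable: {C,E} — drop them.
P0 = {B,D,F} | {A,G}.
On input 0, block {B,D,F} splits into {B,F} and {D}.
Split {B,F} by δ(·,0) → {B} and {F}.
Refine {A,G} on symbol 0: members go to different blocks, giving {A} and {G}.
No further refinement is possible. Final partition (5 blocks): {B} | {A} | {D} | {F} | {G}.

5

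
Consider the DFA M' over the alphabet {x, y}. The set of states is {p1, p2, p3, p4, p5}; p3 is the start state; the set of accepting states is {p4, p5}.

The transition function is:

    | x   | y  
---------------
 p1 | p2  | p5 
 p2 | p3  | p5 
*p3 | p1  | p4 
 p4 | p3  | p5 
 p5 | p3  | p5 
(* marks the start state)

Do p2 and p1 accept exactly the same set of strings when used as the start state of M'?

P0 = {p4,p5} | {p1,p2,p3}.
Stable partition: {p4,p5} | {p1,p2,p3} — 2 equivalence classes.
p2 and p1 lie in the same block of the stable partition, so they are equivalent — no string distinguishes them.

Yes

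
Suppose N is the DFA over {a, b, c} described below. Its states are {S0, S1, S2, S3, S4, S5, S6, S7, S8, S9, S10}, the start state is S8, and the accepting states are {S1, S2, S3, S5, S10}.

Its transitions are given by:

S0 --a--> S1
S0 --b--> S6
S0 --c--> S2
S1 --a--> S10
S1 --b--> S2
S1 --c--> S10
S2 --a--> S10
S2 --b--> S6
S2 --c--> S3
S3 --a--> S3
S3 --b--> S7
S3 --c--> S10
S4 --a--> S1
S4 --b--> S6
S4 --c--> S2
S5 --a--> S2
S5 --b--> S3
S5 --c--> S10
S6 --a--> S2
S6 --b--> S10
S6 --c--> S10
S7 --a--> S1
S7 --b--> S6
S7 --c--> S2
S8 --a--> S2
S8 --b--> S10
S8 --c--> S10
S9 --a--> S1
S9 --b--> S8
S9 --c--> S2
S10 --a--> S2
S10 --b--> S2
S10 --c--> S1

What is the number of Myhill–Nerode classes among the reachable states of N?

6

First remove the unreachable states {S0,S4,S5,S9}; 7 states remain.
P0 = {S1,S2,S3,S10} | {S6,S7,S8}.
On input b, block {S1,S2,S3,S10} splits into {S1,S10} and {S2,S3}.
Refine {S1,S10} on symbol a: members go to different blocks, giving {S1} and {S10}.
Split {S6,S7,S8} by δ(·,a) → {S6,S8} and {S7}.
Split {S2,S3} by δ(·,a) → {S2} and {S3}.
No further refinement is possible. Final partition (6 blocks): {S1} | {S6,S8} | {S2} | {S10} | {S7} | {S3}.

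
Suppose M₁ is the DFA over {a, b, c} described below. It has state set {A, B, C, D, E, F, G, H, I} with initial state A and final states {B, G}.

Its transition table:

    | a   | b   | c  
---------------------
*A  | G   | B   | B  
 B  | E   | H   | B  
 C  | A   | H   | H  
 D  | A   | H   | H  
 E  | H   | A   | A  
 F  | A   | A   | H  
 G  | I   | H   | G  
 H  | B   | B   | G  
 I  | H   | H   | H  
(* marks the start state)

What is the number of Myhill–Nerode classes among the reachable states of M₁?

3

First remove the unreachable states {C,D,F}; 6 states remain.
P0 = {B,G} | {A,E,H,I}.
On input a, block {A,E,H,I} splits into {A,H} and {E,I}.
The partition is now stable with 3 blocks: {B,G} | {A,H} | {E,I}.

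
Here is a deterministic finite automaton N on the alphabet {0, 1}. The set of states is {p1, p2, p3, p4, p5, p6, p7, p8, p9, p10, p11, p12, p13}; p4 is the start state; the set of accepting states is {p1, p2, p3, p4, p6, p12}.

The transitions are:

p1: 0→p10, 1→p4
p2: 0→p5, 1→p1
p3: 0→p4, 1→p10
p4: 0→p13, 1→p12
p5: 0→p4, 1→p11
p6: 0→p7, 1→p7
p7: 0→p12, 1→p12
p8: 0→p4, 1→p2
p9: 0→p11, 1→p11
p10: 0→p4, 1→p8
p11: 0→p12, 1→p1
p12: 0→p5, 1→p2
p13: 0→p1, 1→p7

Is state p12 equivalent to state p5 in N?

First remove the unreachable states {p3,p6,p9}; 10 states remain.
Start with accepting vs non-accepting: {p1,p2,p4,p12} | {p5,p7,p8,p10,p11,p13}.
Split {p5,p7,p8,p10,p11,p13} by δ(·,1) → {p5,p10,p13} and {p7,p8,p11}.
Stable partition: {p1,p2,p4,p12} | {p5,p10,p13} | {p7,p8,p11} — 3 equivalence classes.
p12 and p5 end up in different blocks, so they are distinguishable. For instance, the string 'ε' is accepted from only p12.

No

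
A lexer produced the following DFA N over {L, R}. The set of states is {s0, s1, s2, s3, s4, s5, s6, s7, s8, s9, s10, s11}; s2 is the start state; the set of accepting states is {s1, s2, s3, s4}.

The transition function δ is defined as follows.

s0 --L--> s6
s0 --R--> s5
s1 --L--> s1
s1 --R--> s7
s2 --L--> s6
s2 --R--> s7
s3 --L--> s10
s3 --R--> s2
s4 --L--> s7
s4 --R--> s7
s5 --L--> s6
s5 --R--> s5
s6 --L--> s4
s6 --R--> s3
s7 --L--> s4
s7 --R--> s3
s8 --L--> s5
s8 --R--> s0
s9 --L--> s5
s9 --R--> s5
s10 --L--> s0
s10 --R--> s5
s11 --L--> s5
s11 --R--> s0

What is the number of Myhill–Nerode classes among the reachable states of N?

5

Reachable states from the start: {s0,s2,s3,s4,s5,s6,s7,s10}. Unreachable: {s1,s8,s9,s11} — drop them.
Start with accepting vs non-accepting: {s2,s3,s4} | {s0,s5,s6,s7,s10}.
Refine {s2,s3,s4} on symbol R: members go to different blocks, giving {s2,s4} and {s3}.
Refine {s0,s5,s6,s7,s10} on symbol L: members go to different blocks, giving {s0,s5,s10} and {s6,s7}.
Refine {s0,s5,s10} on symbol L: members go to different blocks, giving {s0,s5} and {s10}.
No further refinement is possible. Final partition (5 blocks): {s2,s4} | {s0,s5} | {s3} | {s6,s7} | {s10}.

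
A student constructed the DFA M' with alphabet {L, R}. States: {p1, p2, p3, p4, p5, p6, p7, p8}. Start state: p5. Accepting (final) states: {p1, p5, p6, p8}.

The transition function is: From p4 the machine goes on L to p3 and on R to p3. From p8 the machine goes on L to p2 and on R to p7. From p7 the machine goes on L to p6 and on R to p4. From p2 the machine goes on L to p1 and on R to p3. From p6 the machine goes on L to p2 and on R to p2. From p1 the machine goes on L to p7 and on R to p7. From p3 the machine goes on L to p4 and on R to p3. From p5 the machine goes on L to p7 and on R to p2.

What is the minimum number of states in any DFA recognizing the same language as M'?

States {p8} cannot be reached from the start state, so discard them.
Start with accepting vs non-accepting: {p1,p5,p6} | {p2,p3,p4,p7}.
Refine {p2,p3,p4,p7} on symbol L: members go to different blocks, giving {p2,p7} and {p3,p4}.
The partition is now stable with 3 blocks: {p1,p5,p6} | {p2,p7} | {p3,p4}.

3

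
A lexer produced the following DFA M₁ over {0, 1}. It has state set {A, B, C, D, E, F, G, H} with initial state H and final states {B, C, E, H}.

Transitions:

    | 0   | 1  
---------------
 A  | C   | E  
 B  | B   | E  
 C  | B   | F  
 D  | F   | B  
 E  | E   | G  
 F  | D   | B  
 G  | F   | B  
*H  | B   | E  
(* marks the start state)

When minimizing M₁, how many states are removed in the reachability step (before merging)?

2

Starting at H and following transitions, the reachable set is {B, D, E, F, G, H}. That leaves A, C unreachable — 2 in total.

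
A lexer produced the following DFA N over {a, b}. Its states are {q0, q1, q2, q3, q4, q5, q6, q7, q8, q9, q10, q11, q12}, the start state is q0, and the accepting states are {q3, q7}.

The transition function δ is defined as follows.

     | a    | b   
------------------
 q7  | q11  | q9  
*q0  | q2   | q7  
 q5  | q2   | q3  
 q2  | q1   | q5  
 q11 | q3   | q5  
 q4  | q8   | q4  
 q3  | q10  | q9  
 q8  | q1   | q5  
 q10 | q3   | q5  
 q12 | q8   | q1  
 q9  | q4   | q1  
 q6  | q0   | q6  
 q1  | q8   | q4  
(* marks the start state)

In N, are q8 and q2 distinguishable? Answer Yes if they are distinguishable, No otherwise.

States {q6,q12} cannot be reached from the start state, so discard them.
P0 = {q3,q7} | {q0,q1,q2,q4,q5,q8,q9,q10,q11}.
On input a, block {q0,q1,q2,q4,q5,q8,q9,q10,q11} splits into {q0,q1,q2,q4,q5,q8,q9} and {q10,q11}.
Split {q0,q1,q2,q4,q5,q8,q9} by δ(·,b) → {q1,q2,q4,q8,q9} and {q0,q5}.
On input b, block {q1,q2,q4,q8,q9} splits into {q1,q4,q9} and {q2,q8}.
Refine {q1,q4,q9} on symbol a: members go to different blocks, giving {q1,q4} and {q9}.
The partition is now stable with 6 blocks: {q3,q7} | {q1,q4} | {q10,q11} | {q0,q5} | {q2,q8} | {q9}.
q8 and q2 lie in the same block of the stable partition, so they are equivalent — no string distinguishes them.

No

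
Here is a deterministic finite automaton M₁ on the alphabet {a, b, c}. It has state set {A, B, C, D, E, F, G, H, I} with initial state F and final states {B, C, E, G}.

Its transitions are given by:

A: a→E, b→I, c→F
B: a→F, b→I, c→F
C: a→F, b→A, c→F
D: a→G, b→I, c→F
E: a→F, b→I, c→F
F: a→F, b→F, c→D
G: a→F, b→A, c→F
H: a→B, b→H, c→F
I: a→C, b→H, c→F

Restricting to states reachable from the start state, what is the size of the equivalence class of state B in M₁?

Initial partition by acceptance: {B,C,E,G} | {A,D,F,H,I}.
Refine {A,D,F,H,I} on symbol a: members go to different blocks, giving {A,D,H,I} and {F}.
No further refinement is possible. Final partition (3 blocks): {B,C,E,G} | {A,D,H,I} | {F}.
The equivalence class containing B is {B,C,E,G}, of size 4.

4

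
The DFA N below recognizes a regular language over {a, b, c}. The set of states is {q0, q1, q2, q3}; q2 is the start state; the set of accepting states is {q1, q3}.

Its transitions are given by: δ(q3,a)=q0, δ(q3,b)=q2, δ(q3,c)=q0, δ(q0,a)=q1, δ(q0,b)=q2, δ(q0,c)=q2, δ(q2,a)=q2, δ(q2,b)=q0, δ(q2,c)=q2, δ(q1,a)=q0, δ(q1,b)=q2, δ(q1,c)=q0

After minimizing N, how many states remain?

Reachable states from the start: {q0,q1,q2}. Unreachable: {q3} — drop them.
Initial partition by acceptance: {q1} | {q0,q2}.
On input a, block {q0,q2} splits into {q0} and {q2}.
The partition is now stable with 3 blocks: {q1} | {q0} | {q2}.

3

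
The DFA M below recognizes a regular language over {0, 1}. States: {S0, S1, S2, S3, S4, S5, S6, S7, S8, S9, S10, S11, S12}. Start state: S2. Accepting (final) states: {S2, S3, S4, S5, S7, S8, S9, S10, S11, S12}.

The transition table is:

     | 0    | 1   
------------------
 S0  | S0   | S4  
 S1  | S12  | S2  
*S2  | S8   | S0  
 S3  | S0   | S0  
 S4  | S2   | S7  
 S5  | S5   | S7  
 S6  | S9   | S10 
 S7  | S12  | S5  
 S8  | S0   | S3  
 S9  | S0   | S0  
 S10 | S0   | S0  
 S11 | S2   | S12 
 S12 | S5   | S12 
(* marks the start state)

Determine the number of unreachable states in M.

5

No path from S2 leads to S1, S6, S9, S10, S11; the other 8 states are all reachable.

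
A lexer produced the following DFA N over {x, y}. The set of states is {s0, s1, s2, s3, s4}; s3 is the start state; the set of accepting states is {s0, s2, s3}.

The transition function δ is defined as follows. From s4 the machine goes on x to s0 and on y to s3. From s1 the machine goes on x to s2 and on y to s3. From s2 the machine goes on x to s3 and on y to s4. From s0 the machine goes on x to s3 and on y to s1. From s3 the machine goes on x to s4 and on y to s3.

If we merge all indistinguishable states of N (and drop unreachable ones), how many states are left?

3

Every state is reachable, so we keep all 5.
Initial partition by acceptance: {s0,s2,s3} | {s1,s4}.
Split {s0,s2,s3} by δ(·,x) → {s0,s2} and {s3}.
The partition is now stable with 3 blocks: {s0,s2} | {s1,s4} | {s3}.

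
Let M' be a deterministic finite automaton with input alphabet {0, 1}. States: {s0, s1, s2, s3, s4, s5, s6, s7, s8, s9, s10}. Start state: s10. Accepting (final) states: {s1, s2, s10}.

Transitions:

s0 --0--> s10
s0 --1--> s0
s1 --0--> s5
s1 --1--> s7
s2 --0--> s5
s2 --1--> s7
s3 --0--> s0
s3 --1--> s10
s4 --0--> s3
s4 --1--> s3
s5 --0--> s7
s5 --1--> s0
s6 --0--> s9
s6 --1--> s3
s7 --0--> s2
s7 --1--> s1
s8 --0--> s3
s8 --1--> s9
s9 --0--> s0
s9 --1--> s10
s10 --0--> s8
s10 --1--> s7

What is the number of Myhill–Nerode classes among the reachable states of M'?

7

States {s4,s6} cannot be reached from the start state, so discard them.
Initial partition by acceptance: {s1,s2,s10} | {s0,s3,s5,s7,s8,s9}.
Split {s0,s3,s5,s7,s8,s9} by δ(·,0) → {s3,s5,s8,s9} and {s0,s7}.
On input 0, block {s3,s5,s8,s9} splits into {s3,s5,s9} and {s8}.
Split {s1,s2,s10} by δ(·,0) → {s1,s2} and {s10}.
On input 1, block {s3,s5,s9} splits into {s3,s9} and {s5}.
Split {s0,s7} by δ(·,0) → {s0} and {s7}.
The partition is now stable with 7 blocks: {s1,s2} | {s3,s9} | {s0} | {s8} | {s10} | {s5} | {s7}.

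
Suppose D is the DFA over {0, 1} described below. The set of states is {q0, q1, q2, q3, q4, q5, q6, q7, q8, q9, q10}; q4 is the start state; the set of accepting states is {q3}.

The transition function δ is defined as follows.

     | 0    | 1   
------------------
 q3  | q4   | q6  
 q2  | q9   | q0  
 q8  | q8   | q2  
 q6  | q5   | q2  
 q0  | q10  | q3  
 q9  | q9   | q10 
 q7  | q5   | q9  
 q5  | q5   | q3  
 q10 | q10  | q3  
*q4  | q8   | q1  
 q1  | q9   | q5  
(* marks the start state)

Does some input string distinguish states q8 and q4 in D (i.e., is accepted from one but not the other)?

No

First remove the unreachable states {q7}; 10 states remain.
P0 = {q3} | {q0,q1,q2,q4,q5,q6,q8,q9,q10}.
On input 1, block {q0,q1,q2,q4,q5,q6,q8,q9,q10} splits into {q1,q2,q4,q6,q8,q9} and {q0,q5,q10}.
Split {q1,q2,q4,q6,q8,q9} by δ(·,0) → {q1,q2,q4,q8,q9} and {q6}.
On input 1, block {q1,q2,q4,q8,q9} splits into {q1,q2,q9} and {q4,q8}.
Stable partition: {q3} | {q1,q2,q9} | {q0,q5,q10} | {q6} | {q4,q8} — 5 equivalence classes.
q8 and q4 lie in the same block of the stable partition, so they are equivalent — no string distinguishes them.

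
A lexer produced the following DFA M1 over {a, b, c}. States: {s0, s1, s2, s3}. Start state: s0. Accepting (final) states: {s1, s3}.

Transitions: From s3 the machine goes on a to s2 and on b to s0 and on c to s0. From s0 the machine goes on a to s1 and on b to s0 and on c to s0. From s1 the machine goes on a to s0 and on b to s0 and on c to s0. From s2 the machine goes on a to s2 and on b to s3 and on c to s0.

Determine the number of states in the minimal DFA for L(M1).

States {s2,s3} cannot be reached from the start state, so discard them.
P0 = {s1} | {s0}.
No further refinement is possible. Final partition (2 blocks): {s1} | {s0}.

2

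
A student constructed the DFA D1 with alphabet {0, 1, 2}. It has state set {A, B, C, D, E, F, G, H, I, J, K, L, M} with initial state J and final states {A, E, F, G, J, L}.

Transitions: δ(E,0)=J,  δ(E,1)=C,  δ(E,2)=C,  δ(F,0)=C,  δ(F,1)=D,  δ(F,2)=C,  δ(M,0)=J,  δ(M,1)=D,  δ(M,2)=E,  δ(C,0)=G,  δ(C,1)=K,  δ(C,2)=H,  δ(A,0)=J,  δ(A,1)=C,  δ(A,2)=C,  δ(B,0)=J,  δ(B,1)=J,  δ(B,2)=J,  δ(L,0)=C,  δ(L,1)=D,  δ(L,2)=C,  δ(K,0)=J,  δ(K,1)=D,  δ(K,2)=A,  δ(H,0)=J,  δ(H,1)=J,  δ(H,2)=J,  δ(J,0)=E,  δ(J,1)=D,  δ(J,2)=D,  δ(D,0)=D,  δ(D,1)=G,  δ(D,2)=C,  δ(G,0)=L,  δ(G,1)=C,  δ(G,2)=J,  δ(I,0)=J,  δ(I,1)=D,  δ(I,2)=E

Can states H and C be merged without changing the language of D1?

States {B,F,I,M} cannot be reached from the start state, so discard them.
P0 = {A,E,G,J,L} | {C,D,H,K}.
On input 0, block {A,E,G,J,L} splits into {A,E,G,J} and {L}.
On input 0, block {A,E,G,J} splits into {A,E,J} and {G}.
Split {C,D,H,K} by δ(·,0) → {H,K} and {C} and {D}.
Split {A,E,J} by δ(·,1) → {A,E} and {J}.
Refine {H,K} on symbol 1: members go to different blocks, giving {H} and {K}.
Stable partition: {A,E} | {H} | {L} | {G} | {C} | {D} | {J} | {K} — 8 equivalence classes.
H and C end up in different blocks, so they are distinguishable. For instance, the string '1' is accepted from only H.

No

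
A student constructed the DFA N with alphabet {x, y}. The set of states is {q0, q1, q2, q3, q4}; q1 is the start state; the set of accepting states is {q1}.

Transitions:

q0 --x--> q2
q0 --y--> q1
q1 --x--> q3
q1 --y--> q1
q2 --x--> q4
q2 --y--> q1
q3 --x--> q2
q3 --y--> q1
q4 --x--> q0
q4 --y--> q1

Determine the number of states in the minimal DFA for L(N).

2

Start with accepting vs non-accepting: {q1} | {q0,q2,q3,q4}.
No further refinement is possible. Final partition (2 blocks): {q1} | {q0,q2,q3,q4}.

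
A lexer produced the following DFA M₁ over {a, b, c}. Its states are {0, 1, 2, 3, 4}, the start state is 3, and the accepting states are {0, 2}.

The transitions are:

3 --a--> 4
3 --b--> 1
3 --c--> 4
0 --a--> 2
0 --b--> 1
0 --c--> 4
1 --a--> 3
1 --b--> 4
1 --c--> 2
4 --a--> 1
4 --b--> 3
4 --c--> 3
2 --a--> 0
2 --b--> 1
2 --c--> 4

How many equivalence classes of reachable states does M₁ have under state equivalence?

All states are reachable from the start state.
P0 = {0,2} | {1,3,4}.
On input c, block {1,3,4} splits into {3,4} and {1}.
Split {3,4} by δ(·,a) → {3} and {4}.
No further refinement is possible. Final partition (4 blocks): {0,2} | {3} | {1} | {4}.

4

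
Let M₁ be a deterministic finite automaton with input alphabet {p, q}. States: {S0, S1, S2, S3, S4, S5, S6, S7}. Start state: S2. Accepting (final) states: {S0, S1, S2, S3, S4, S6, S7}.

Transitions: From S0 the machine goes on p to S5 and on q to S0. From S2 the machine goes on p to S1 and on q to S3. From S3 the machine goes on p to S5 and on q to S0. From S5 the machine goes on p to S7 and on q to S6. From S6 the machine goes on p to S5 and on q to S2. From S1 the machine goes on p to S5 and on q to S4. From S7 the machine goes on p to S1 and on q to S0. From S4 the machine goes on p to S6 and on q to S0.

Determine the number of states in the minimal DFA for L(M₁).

4

All states are reachable from the start state.
Initial partition by acceptance: {S0,S1,S2,S3,S4,S6,S7} | {S5}.
On input p, block {S0,S1,S2,S3,S4,S6,S7} splits into {S0,S1,S3,S6} and {S2,S4,S7}.
Refine {S0,S1,S3,S6} on symbol q: members go to different blocks, giving {S0,S3} and {S1,S6}.
No further refinement is possible. Final partition (4 blocks): {S0,S3} | {S5} | {S2,S4,S7} | {S1,S6}.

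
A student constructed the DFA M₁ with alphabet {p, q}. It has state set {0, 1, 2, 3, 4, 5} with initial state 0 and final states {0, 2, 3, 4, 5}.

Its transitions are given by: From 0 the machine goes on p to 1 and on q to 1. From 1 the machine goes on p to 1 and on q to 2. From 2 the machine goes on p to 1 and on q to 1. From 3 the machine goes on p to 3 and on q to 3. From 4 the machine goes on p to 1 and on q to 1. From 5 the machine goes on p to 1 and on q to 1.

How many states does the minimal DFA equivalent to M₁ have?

Reachable states from the start: {0,1,2}. Unreachable: {3,4,5} — drop them.
Start with accepting vs non-accepting: {0,2} | {1}.
Stable partition: {0,2} | {1} — 2 equivalence classes.

2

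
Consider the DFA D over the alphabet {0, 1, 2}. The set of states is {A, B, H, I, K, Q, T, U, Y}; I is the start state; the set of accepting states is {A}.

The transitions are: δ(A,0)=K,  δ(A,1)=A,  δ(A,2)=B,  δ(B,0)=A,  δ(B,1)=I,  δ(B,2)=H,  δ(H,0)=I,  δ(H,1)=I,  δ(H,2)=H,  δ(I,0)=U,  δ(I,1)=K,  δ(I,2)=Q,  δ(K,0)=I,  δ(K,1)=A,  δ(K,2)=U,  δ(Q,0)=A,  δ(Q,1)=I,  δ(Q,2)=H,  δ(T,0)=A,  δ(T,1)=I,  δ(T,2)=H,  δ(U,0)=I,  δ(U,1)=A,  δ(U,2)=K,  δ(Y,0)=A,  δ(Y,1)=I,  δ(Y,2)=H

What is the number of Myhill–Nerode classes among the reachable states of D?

Reachable states from the start: {A,B,H,I,K,Q,U}. Unreachable: {T,Y} — drop them.
P0 = {A} | {B,H,I,K,Q,U}.
Split {B,H,I,K,Q,U} by δ(·,0) → {H,I,K,U} and {B,Q}.
Split {H,I,K,U} by δ(·,1) → {H,I} and {K,U}.
On input 0, block {H,I} splits into {I} and {H}.
The partition is now stable with 5 blocks: {A} | {I} | {B,Q} | {K,U} | {H}.

5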